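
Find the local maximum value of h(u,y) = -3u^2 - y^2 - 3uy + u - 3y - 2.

∂h/∂u = -6u - 3y + 1 = 0 and ∂h/∂y = -3u - 2y - 3 = 0, so (u, y) = (11/3, -7).
The Hessian has h_{uu} = -6, h_{yy} = -2, h_{uy} = -3, giving D = 3 > 0 with h_{uu} < 0, so the point is a local maximum.
h(11/3, -7) = 31/3.

31/3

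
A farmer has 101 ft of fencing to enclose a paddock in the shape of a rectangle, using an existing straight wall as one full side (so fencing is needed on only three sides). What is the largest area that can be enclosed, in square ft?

Let the sides perpendicular to the wall have length x and the parallel side y, so 2x + y = 101 and the area is A = xy = x(101 − 2x).
A'(x) = 101 − 4x = 0 gives x = 101/4, and A''(x) = −4 < 0 confirms a maximum.
Then y = 101 − 2·101/4 = 101/2 and A = 10201/8.

10201/8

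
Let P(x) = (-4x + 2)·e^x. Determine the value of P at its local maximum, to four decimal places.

2.4261

P'(x) = (-4)·e^x + (-4x + 2)·1·e^x = (-4x - 2)·e^x. Since e^x > 0, the only critical point is x = -1/2.
P''(-1/2) has the same sign as -4 < 0, so this is a local maximum.
P(-1/2) = (4)·e^(-1/2) ≈ 2.4261.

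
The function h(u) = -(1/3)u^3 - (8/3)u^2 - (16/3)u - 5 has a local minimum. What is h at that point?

-5

h'(u) = -u^2 - (16/3)u - 16/3 = 0 at u = -4, -4/3.
Since h''(u) = -2u - 16/3, we get h''(-4) = 8/3 > 0 ⇒ local minimum; h''(-4/3) = -8/3 < 0 ⇒ local maximum.
The local minimum is h(-4) = -5.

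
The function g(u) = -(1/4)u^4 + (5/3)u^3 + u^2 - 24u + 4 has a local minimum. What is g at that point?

g'(u) = -u^3 + 5u^2 + 2u - 24. Setting g'(u) = 0 gives u ∈ {-2, 3, 4}.
Second-derivative test with g''(u) = -3u^2 + 10u + 2: g''(-2) = -30 < 0 ⇒ local maximum; g''(3) = 5 > 0 ⇒ local minimum; g''(4) = -6 < 0 ⇒ local maximum.
The local minimum is g(3) = -137/4.

-137/4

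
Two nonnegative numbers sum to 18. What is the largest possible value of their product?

81

With x + y = 18, the product is P(x) = x(18 − x).
P'(x) = 18 − 2x = 0 gives x = 9; P'' = −2 < 0, so this is the maximum.
P = 9·9 = 81.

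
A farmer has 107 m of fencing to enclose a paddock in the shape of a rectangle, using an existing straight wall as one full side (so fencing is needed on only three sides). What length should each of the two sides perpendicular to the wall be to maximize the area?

107/4

Let the sides perpendicular to the wall have length x and the parallel side y, so 2x + y = 107 and the area is A = xy = x(107 − 2x).
A'(x) = 107 − 4x = 0 gives x = 107/4, and A''(x) = −4 < 0 confirms a maximum.
Then y = 107 − 2·107/4 = 107/2 and A = 11449/8.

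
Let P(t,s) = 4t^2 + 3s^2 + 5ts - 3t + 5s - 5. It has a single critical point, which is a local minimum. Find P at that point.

-317/23

∂P/∂t = 8t + 5s - 3 = 0 and ∂P/∂s = 5t + 6s + 5 = 0, so (t, s) = (43/23, -55/23).
The Hessian has P_{tt} = 8, P_{ss} = 6, P_{ts} = 5, giving D = 23 > 0 with P_{tt} > 0, so the point is a local minimum.
P(43/23, -55/23) = -317/23.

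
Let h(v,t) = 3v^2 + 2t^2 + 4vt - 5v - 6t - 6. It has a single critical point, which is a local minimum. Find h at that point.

-43/4

∂h/∂v = 6v + 4t - 5 = 0 and ∂h/∂t = 4v + 4t - 6 = 0, so (v, t) = (-1/2, 2).
The Hessian has h_{vv} = 6, h_{tt} = 4, h_{vt} = 4, giving D = 8 > 0 with h_{vv} > 0, so the point is a local minimum.
h(-1/2, 2) = -43/4.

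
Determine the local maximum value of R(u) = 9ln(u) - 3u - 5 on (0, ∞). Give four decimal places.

-4.1125

R'(u) = 9/u − 3 = 0 gives u = 3.
R''(u) = -9/u², which is negative for u > 0, so this is a local maximum.
R(3) = 9·ln(3) - 9 - 5 ≈ -4.1125.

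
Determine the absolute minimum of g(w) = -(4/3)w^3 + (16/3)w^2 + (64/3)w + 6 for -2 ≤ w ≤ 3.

-794/81

Differentiating, g'(w) = -4w^2 + (32/3)w + 64/3; whose only zero in [-2, 3] is w = -4/3.
Evaluating at the critical points and endpoints: g(-2) = -14/3,  g(-4/3) = -794/81,  g(3) = 82.
Hence the absolute minimum is -794/81 at w = -4/3.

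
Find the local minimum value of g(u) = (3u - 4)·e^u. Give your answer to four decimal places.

Differentiating with the product rule gives g'(u) = (3u - 1)·e^u. Since e^u > 0, the only critical point is u = 1/3.
g''(1/3) has the same sign as 3 > 0, so this is a local minimum.
g(1/3) = (-3)·e^(1/3) ≈ -4.1868.

-4.1868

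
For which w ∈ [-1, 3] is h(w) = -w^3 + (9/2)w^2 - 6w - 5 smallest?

3

Differentiating, h'(w) = -3w^2 + 9w - 6; which vanishes at w = 1 and w = 2.
Evaluating at the critical points and endpoints: h(-1) = 13/2,  h(1) = -15/2,  h(2) = -7,  h(3) = -19/2.
The minimum over the interval is -19/2, attained at w = 3.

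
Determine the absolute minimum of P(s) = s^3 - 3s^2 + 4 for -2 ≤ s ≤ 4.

Differentiating, P'(s) = 3s^2 - 6s; which vanishes at s = 0 and s = 2.
Evaluating at the critical points and endpoints: P(-2) = -16; P(0) = 4; P(2) = 0; P(4) = 20.
So the minimum is P(-2) = -16.

-16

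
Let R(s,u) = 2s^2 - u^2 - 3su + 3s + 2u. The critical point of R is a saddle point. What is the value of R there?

1

∂R/∂s = 4s - 3u + 3 = 0 and ∂R/∂u = -3s - 2u + 2 = 0, so (s, u) = (0, 1).
The Hessian has R_{ss} = 4, R_{uu} = -2, R_{su} = -3, giving D = -17 < 0, so the point is a saddle point.
R(0, 1) = 1.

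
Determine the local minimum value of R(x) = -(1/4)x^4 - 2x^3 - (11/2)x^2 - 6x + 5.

R'(x) = -x^3 - 6x^2 - 11x - 6 = 0 at x = -3, -2, -1.
Second-derivative test with R''(x) = -3x^2 - 12x - 11: R''(-3) = -2 < 0 ⇒ local maximum; R''(-2) = 1 > 0 ⇒ local minimum; R''(-1) = -2 < 0 ⇒ local maximum.
Thus R has its local minimum at x = -2, with value 7.

7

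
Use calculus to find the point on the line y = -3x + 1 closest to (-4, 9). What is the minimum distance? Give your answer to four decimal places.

Minimize D(x)^2 = (x + 4)^2 + (-3x - 8)^2.
d/dx[D^2] = 2(x + 4) + 2·(-3)·(-3x - 8) = 0 ⇒ x = -14/5.
Then y = 47/5 and the distance is √(8/5) ≈ 1.2649.

1.2649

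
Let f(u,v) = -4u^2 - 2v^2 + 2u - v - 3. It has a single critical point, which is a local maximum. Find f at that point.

-21/8

∂f/∂u = -8u + 2 = 0 and ∂f/∂v = -4v - 1 = 0, so (u, v) = (1/4, -1/4).
The Hessian has f_{uu} = -8, f_{vv} = -4, f_{uv} = 0, giving D = 32 > 0 with f_{uu} < 0, so the point is a local maximum.
f(1/4, -1/4) = -21/8.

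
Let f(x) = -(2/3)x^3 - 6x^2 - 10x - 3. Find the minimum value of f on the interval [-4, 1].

-59/3

Differentiating, f'(x) = -2x^2 - 12x - 10; whose only zero in [-4, 1] is x = -1.
Compare values at every candidate in [-4, 1]: f(-4) = -49/3, f(-1) = 5/3, f(1) = -59/3.
Hence the absolute minimum is -59/3 at x = 1.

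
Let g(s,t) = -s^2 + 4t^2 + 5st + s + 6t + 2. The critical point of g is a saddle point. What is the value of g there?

20/41

∂g/∂s = -2s + 5t + 1 = 0 and ∂g/∂t = 5s + 8t + 6 = 0, so (s, t) = (-22/41, -17/41).
The Hessian has g_{ss} = -2, g_{tt} = 8, g_{st} = 5, giving D = -41 < 0, so the point is a saddle point.
g(-22/41, -17/41) = 20/41.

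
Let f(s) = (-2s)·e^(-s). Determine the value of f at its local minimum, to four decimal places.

f'(s) = (-2)·e^(-s) + (-2s)·(-1)·e^(-s) = (2s - 2)·e^(-s). Since e^(-s) > 0, the only critical point is s = 1.
f''(1) has the same sign as 2 > 0, so this is a local minimum.
f(1) = (-2)·e^(-1) ≈ -0.7358.

-0.7358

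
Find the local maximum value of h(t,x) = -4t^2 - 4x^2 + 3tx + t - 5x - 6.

-241/55

∂h/∂t = -8t + 3x + 1 = 0 and ∂h/∂x = 3t - 8x - 5 = 0, so (t, x) = (-7/55, -37/55).
The Hessian has h_{tt} = -8, h_{xx} = -8, h_{tx} = 3, giving D = 55 > 0 with h_{tt} < 0, so the point is a local maximum.
h(-7/55, -37/55) = -241/55.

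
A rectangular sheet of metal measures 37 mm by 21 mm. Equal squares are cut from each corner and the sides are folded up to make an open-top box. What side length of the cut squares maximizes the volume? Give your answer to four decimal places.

With cut size x, the volume is V(x) = x(37 − 2x)(21 − 2x) for 0 < x < 10.5.
V'(x) = 12x^2 − 232x + 777. Setting V'(x) = 0 gives x ≈ 4.3099 (the root in (0, 10.5)).
V''(x) = 24x − 232 is negative there, so this is the maximum; V ≈ 1514.2944.

4.3099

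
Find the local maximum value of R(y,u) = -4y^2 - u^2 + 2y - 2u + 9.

41/4

∂R/∂y = -8y + 2 = 0 and ∂R/∂u = -2u - 2 = 0, so (y, u) = (1/4, -1).
The Hessian has R_{yy} = -8, R_{uu} = -2, R_{yu} = 0, giving D = 16 > 0 with R_{yy} < 0, so the point is a local maximum.
R(1/4, -1) = 41/4.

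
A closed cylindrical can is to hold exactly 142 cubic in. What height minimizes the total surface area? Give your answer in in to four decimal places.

With radius r and height h, πr²h = 142 so h = 142/(πr²), and S(r) = 2πr² + 2πrh = 2πr² + 2·142/r.
S'(r) = 4πr − 2·142/r² = 0 ⇒ r³ = 142/(2π), so r ≈ 2.8273 and h = 2r ≈ 5.6546.
S''(r) = 4π + 4·142/r³ > 0, so this is the minimum; S ≈ 150.6746.

5.6546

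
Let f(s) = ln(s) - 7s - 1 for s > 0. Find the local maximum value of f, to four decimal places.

f'(s) = 1/s − 7 = 0 gives s = 1/7.
f''(s) = -1/s², which is negative for s > 0, so this is a local maximum.
f(1/7) = 1·ln(1/7) - 1 - 1 ≈ -3.9459.

-3.9459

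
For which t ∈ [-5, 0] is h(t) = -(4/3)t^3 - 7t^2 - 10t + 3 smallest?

0

The derivative is -4t^2 - 14t - 10, which vanishes at t = -5/2 and t = -1.
Evaluating at the critical points and endpoints: h(-5) = 134/3, h(-5/2) = 61/12, h(-1) = 22/3, h(0) = 3.
Hence the absolute minimum is 3 at t = 0.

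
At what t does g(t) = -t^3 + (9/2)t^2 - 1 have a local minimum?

0

Critical points: g'(t) = -3t^2 + 9t vanishes at t = 0, 3.
Second-derivative test with g''(t) = -6t + 9: g''(0) = 9 > 0 ⇒ local minimum; g''(3) = -9 < 0 ⇒ local maximum.
Thus g has its local minimum at t = 0, with value -1.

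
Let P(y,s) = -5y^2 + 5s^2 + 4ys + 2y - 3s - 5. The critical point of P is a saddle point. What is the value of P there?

-581/116

∂P/∂y = -10y + 4s + 2 = 0 and ∂P/∂s = 4y + 10s - 3 = 0, so (y, s) = (8/29, 11/58).
The Hessian has P_{yy} = -10, P_{ss} = 10, P_{ys} = 4, giving D = -116 < 0, so the point is a saddle point.
P(8/29, 11/58) = -581/116.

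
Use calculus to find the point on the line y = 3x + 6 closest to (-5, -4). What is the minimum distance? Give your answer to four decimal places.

Minimize D(x)^2 = (x + 5)^2 + (3x + 10)^2.
d/dx[D^2] = 2(x + 5) + 2·3·(3x + 10) = 0 ⇒ x = -7/2.
Then y = -9/2 and the distance is √(5/2) ≈ 1.5811.

1.5811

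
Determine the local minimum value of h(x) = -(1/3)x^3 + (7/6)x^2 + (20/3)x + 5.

h'(x) = -x^2 + (7/3)x + 20/3 = 0 at x = -5/3, 4.
h''(x) = -2x + 7/3. h''(-5/3) = 17/3 > 0 ⇒ local minimum; h''(4) = -17/3 < 0 ⇒ local maximum.
The local minimum is h(-5/3) = -215/162.

-215/162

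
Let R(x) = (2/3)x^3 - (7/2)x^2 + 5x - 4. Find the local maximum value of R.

-11/6

R'(x) = 2x^2 - 7x + 5. Setting R'(x) = 0 gives x ∈ {1, 5/2}.
R''(x) = 4x - 7. R''(1) = -3 < 0 ⇒ local maximum; R''(5/2) = 3 > 0 ⇒ local minimum.
So the local maximum value is R(1) = -11/6.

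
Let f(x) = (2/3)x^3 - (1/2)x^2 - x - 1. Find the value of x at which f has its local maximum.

-1/2

f'(x) = 2x^2 - x - 1 = 0 at x = -1/2, 1.
Since f''(x) = 4x - 1, we get f''(-1/2) = -3 < 0 ⇒ local maximum; f''(1) = 3 > 0 ⇒ local minimum.
The local maximum is f(-1/2) = -17/24.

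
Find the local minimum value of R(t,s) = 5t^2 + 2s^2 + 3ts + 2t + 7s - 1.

-242/31

∂R/∂t = 10t + 3s + 2 = 0 and ∂R/∂s = 3t + 4s + 7 = 0, so (t, s) = (13/31, -64/31).
The Hessian has R_{tt} = 10, R_{ss} = 4, R_{ts} = 3, giving D = 31 > 0 with R_{tt} > 0, so the point is a local minimum.
R(13/31, -64/31) = -242/31.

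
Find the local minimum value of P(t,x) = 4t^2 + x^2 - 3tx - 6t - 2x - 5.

∂P/∂t = 8t - 3x - 6 = 0 and ∂P/∂x = -3t + 2x - 2 = 0, so (t, x) = (18/7, 34/7).
The Hessian has P_{tt} = 8, P_{xx} = 2, P_{tx} = -3, giving D = 7 > 0 with P_{tt} > 0, so the point is a local minimum.
P(18/7, 34/7) = -123/7.

-123/7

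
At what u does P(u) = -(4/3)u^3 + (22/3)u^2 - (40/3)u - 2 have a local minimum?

Critical points: P'(u) = -4u^2 + (44/3)u - 40/3 vanishes at u = 5/3, 2.
Second-derivative test with P''(u) = -8u + 44/3: P''(5/3) = 4/3 > 0 ⇒ local minimum; P''(2) = -4/3 < 0 ⇒ local maximum.
The local minimum is P(5/3) = -812/81.

5/3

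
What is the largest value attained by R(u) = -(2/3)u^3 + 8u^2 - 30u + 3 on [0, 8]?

3

The derivative is -2u^2 + 16u - 30, which vanishes at u = 3 and u = 5.
Candidates: R(0) = 3, R(3) = -33, R(5) = -91/3, R(8) = -199/3.
So the maximum is R(0) = 3.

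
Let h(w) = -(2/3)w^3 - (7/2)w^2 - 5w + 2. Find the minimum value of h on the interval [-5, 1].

Differentiating, h'(w) = -2w^2 - 7w - 5; which vanishes at w = -5/2 and w = -1.
Compare values at every candidate in [-5, 1]: h(-5) = 137/6,  h(-5/2) = 73/24,  h(-1) = 25/6,  h(1) = -43/6.
The minimum over the interval is -43/6, attained at w = 1.

-43/6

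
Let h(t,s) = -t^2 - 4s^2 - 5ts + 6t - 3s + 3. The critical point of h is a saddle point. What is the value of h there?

-24

∂h/∂t = -2t - 5s + 6 = 0 and ∂h/∂s = -5t - 8s - 3 = 0, so (t, s) = (-7, 4).
The Hessian has h_{tt} = -2, h_{ss} = -8, h_{ts} = -5, giving D = -9 < 0, so the point is a saddle point.
h(-7, 4) = -24.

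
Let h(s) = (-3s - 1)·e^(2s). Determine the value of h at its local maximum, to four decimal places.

0.2833

h'(s) = (-3)·e^(2s) + (-3s - 1)·2·e^(2s) = (-6s - 5)·e^(2s). Since e^(2s) > 0, the only critical point is s = -5/6.
h''(-5/6) has the same sign as -6 < 0, so this is a local maximum.
h(-5/6) = (3/2)·e^(-5/3) ≈ 0.2833.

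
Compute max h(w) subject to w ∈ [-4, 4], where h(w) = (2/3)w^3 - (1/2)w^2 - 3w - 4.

56/3

The derivative is 2w^2 - w - 3, which vanishes at w = -1 and w = 3/2.
Evaluating at the critical points and endpoints: h(-4) = -128/3, h(-1) = -13/6, h(3/2) = -59/8, h(4) = 56/3.
Hence the absolute maximum is 56/3 at w = 4.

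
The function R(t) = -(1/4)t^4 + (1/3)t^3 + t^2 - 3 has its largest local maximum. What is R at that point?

-1/3

R'(t) = -t^3 + t^2 + 2t = 0 at t = -1, 0, 2.
Second-derivative test with R''(t) = -3t^2 + 2t + 2: R''(-1) = -3 < 0 ⇒ local maximum; R''(0) = 2 > 0 ⇒ local minimum; R''(2) = -6 < 0 ⇒ local maximum.
The largest local maximum is R(2) = -1/3.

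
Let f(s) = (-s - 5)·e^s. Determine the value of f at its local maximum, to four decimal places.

0.0025

f'(s) = (-1)·e^s + (-s - 5)·1·e^s = (-s - 6)·e^s. Since e^s > 0, the only critical point is s = -6.
f''(-6) has the same sign as -1 < 0, so this is a local maximum.
f(-6) = (1)·e^(-6) ≈ 0.0025.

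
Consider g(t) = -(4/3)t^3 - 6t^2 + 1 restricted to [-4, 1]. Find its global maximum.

The derivative is -4t^2 - 12t, which vanishes at t = -3 and t = 0.
Evaluating at the critical points and endpoints: g(-4) = -29/3,  g(-3) = -17,  g(0) = 1,  g(1) = -19/3.
So the maximum is g(0) = 1.

1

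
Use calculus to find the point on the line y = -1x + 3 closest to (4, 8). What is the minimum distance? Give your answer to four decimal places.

Minimize D(x)^2 = (x - 4)^2 + (-x - 5)^2.
d/dx[D^2] = 2(x - 4) + 2·(-1)·(-x - 5) = 0 ⇒ x = -1/2.
Then y = 7/2 and the distance is √(81/2) ≈ 6.3640.

6.3640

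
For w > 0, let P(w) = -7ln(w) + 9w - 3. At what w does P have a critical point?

7/9

P'(w) = -7/w + 9 = 0 gives w = 7/9.
P''(w) = 7/w², which is positive for w > 0, so this is a local minimum.
P(7/9) = -7·ln(7/9) + 7 - 3 ≈ 5.7592.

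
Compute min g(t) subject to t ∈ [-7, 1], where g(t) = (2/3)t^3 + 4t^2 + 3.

-89/3

The derivative is 2t^2 + 8t, which vanishes at t = -4 and t = 0.
Candidates: g(-7) = -89/3; g(-4) = 73/3; g(0) = 3; g(1) = 23/3.
So the minimum is g(-7) = -89/3.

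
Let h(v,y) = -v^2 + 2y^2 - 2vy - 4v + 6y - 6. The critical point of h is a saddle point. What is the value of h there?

∂h/∂v = -2v - 2y - 4 = 0 and ∂h/∂y = -2v + 4y + 6 = 0, so (v, y) = (-1/3, -5/3).
The Hessian has h_{vv} = -2, h_{yy} = 4, h_{vy} = -2, giving D = -12 < 0, so the point is a saddle point.
h(-1/3, -5/3) = -31/3.

-31/3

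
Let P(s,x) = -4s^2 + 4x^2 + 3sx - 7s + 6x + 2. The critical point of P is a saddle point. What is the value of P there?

∂P/∂s = -8s + 3x - 7 = 0 and ∂P/∂x = 3s + 8x + 6 = 0, so (s, x) = (-74/73, -27/73).
The Hessian has P_{ss} = -8, P_{xx} = 8, P_{sx} = 3, giving D = -73 < 0, so the point is a saddle point.
P(-74/73, -27/73) = 324/73.

324/73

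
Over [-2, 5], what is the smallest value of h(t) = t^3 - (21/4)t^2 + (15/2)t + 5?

h'(t) = 3t^2 - (21/2)t + 15/2, which vanishes at t = 1 and t = 5/2.
Compare values at every candidate in [-2, 5]: h(-2) = -39, h(1) = 33/4, h(5/2) = 105/16, h(5) = 145/4.
Hence the absolute minimum is -39 at t = -2.

-39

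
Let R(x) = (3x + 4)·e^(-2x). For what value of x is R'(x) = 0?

-5/6

By the product rule, R'(x) = (-6x - 5)·e^(-2x). Since e^(-2x) > 0, the only critical point is x = -5/6.
R''(-5/6) has the same sign as -6 < 0, so this is a local maximum.
R(-5/6) = (3/2)·e^(5/3) ≈ 7.9417.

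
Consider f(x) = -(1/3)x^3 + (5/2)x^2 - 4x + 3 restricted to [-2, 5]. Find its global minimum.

7/6

The derivative is -x^2 + 5x - 4, which vanishes at x = 1 and x = 4.
Evaluating at the critical points and endpoints: f(-2) = 71/3; f(1) = 7/6; f(4) = 17/3; f(5) = 23/6.
The minimum over the interval is 7/6, attained at x = 1.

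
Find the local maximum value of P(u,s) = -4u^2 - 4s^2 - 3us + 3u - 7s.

∂P/∂u = -8u - 3s + 3 = 0 and ∂P/∂s = -3u - 8s - 7 = 0, so (u, s) = (9/11, -13/11).
The Hessian has P_{uu} = -8, P_{ss} = -8, P_{us} = -3, giving D = 55 > 0 with P_{uu} < 0, so the point is a local maximum.
P(9/11, -13/11) = 59/11.

59/11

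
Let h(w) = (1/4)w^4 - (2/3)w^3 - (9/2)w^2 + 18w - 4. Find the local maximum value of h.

Critical points: h'(w) = w^3 - 2w^2 - 9w + 18 vanishes at w = -3, 2, 3.
Since h''(w) = 3w^2 - 4w - 9, we get h''(-3) = 30 > 0 ⇒ local minimum; h''(2) = -5 < 0 ⇒ local maximum; h''(3) = 6 > 0 ⇒ local minimum.
Thus h has its local maximum at w = 2, with value 38/3.

38/3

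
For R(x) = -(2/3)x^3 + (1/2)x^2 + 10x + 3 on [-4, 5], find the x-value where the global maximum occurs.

R'(x) = -2x^2 + x + 10, which vanishes at x = -2 and x = 5/2.
Compare values at every candidate in [-4, 5]: R(-4) = 41/3; R(-2) = -29/3; R(5/2) = 497/24; R(5) = -107/6.
Hence the absolute maximum is 497/24 at x = 5/2.

5/2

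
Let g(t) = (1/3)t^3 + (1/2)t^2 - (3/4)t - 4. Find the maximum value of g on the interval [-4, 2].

The derivative is t^2 + t - 3/4, which vanishes at t = -3/2 and t = 1/2.
Candidates: g(-4) = -43/3; g(-3/2) = -23/8; g(1/2) = -101/24; g(2) = -5/6.
The maximum over the interval is -5/6, attained at t = 2.

-5/6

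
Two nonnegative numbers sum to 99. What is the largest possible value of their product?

9801/4

With x + y = 99, the product is P(x) = x(99 − x).
P'(x) = 99 − 2x = 0 gives x = 99/2; P'' = −2 < 0, so this is the maximum.
P = 99/2·99/2 = 9801/4.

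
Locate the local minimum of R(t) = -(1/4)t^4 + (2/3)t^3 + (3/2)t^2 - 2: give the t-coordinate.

0

R'(t) = -t^3 + 2t^2 + 3t. Setting R'(t) = 0 gives t ∈ {-1, 0, 3}.
R''(t) = -3t^2 + 4t + 3. R''(-1) = -4 < 0 ⇒ local maximum; R''(0) = 3 > 0 ⇒ local minimum; R''(3) = -12 < 0 ⇒ local maximum.
So the local minimum value is R(0) = -2.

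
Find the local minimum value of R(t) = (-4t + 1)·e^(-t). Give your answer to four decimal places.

-1.1460

R'(t) = (-4)·e^(-t) + (-4t + 1)·(-1)·e^(-t) = (4t - 5)·e^(-t). Since e^(-t) > 0, the only critical point is t = 5/4.
R''(5/4) has the same sign as 4 > 0, so this is a local minimum.
R(5/4) = (-4)·e^(-5/4) ≈ -1.1460.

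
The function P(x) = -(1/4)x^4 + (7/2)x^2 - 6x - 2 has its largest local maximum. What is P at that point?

109/4

P'(x) = -x^3 + 7x - 6 = 0 at x = -3, 1, 2.
Second-derivative test with P''(x) = -3x^2 + 7: P''(-3) = -20 < 0 ⇒ local maximum; P''(1) = 4 > 0 ⇒ local minimum; P''(2) = -5 < 0 ⇒ local maximum.
The largest local maximum is P(-3) = 109/4.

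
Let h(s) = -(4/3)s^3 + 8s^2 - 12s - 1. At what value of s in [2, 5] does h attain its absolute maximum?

Differentiating, h'(s) = -4s^2 + 16s - 12; whose only zero in [2, 5] is s = 3.
Compare values at every candidate in [2, 5]: h(2) = -11/3; h(3) = -1; h(5) = -83/3.
The maximum over the interval is -1, attained at s = 3.

3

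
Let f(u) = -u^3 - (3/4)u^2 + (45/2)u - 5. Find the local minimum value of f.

-209/4

f'(u) = -3u^2 - (3/2)u + 45/2 = 0 at u = -3, 5/2.
Since f''(u) = -6u - 3/2, we get f''(-3) = 33/2 > 0 ⇒ local minimum; f''(5/2) = -33/2 < 0 ⇒ local maximum.
So the local minimum value is f(-3) = -209/4.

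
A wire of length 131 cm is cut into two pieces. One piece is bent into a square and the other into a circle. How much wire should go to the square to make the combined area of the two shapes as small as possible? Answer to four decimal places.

Let x be the length used for the square. Square side x/4; circle radius (131−x)/(2π).
A(x) = (x/4)² + π·((131−x)/(2π))² = x²/16 + (131−x)²/(4π) for 0 ≤ x ≤ 131. A'(x) = x/8 − (131−x)/(2π) = 0 gives x = 4·131/(π+4) ≈ 73.3730.
A'' = 1/8 + 1/(2π) > 0, so this gives the minimum combined area; x ≈ 73.3730 cm to the square.

73.3730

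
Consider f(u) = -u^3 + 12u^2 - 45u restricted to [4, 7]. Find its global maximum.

-50

The derivative is -3u^2 + 24u - 45, whose only zero in [4, 7] is u = 5.
Compare values at every candidate in [4, 7]: f(4) = -52; f(5) = -50; f(7) = -70.
Hence the absolute maximum is -50 at u = 5.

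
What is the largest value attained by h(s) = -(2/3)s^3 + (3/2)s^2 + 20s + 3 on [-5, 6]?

h'(s) = -2s^2 + 3s + 20, which vanishes at s = -5/2 and s = 4.
Candidates: h(-5) = 143/6; h(-5/2) = -653/24; h(4) = 193/3; h(6) = 33.
So the maximum is h(4) = 193/3.

193/3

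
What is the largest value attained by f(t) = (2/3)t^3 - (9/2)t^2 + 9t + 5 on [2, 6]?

The derivative is 2t^2 - 9t + 9, whose only zero in [2, 6] is t = 3.
Candidates: f(2) = 31/3, f(3) = 19/2, f(6) = 41.
So the maximum is f(6) = 41.

41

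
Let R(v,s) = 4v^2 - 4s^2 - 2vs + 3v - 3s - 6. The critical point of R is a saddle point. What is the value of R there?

-213/34

∂R/∂v = 8v - 2s + 3 = 0 and ∂R/∂s = -2v - 8s - 3 = 0, so (v, s) = (-15/34, -9/34).
The Hessian has R_{vv} = 8, R_{ss} = -8, R_{vs} = -2, giving D = -68 < 0, so the point is a saddle point.
R(-15/34, -9/34) = -213/34.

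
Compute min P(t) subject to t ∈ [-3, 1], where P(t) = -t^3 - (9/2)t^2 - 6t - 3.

Differentiating, P'(t) = -3t^2 - 9t - 6; which vanishes at t = -2 and t = -1.
Candidates: P(-3) = 3/2; P(-2) = -1; P(-1) = -1/2; P(1) = -29/2.
Hence the absolute minimum is -29/2 at t = 1.

-29/2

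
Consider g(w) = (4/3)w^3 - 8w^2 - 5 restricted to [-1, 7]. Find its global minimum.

Differentiating, g'(w) = 4w^2 - 16w; which vanishes at w = 0 and w = 4.
Compare values at every candidate in [-1, 7]: g(-1) = -43/3,  g(0) = -5,  g(4) = -143/3,  g(7) = 181/3.
Hence the absolute minimum is -143/3 at w = 4.

-143/3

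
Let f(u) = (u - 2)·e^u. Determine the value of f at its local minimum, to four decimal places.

-2.7183

By the product rule, f'(u) = (u - 1)·e^u. Since e^u > 0, the only critical point is u = 1.
f''(1) has the same sign as 1 > 0, so this is a local minimum.
f(1) = (-1)·e^(1) ≈ -2.7183.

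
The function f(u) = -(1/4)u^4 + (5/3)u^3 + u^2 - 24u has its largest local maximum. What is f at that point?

Critical points: f'(u) = -u^3 + 5u^2 + 2u - 24 vanishes at u = -2, 3, 4.
f''(u) = -3u^2 + 10u + 2. f''(-2) = -30 < 0 ⇒ local maximum; f''(3) = 5 > 0 ⇒ local minimum; f''(4) = -6 < 0 ⇒ local maximum.
The largest local maximum is f(-2) = 104/3.

104/3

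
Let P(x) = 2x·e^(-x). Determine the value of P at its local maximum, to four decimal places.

P'(x) = 2·e^(-x) + (2x)·(-1)·e^(-x) = (-2x + 2)·e^(-x). Since e^(-x) > 0, the only critical point is x = 1.
P''(1) has the same sign as -2 < 0, so this is a local maximum.
P(1) = (2)·e^(-1) ≈ 0.7358.

0.7358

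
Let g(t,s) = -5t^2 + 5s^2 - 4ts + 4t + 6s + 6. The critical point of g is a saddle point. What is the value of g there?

173/29

∂g/∂t = -10t - 4s + 4 = 0 and ∂g/∂s = -4t + 10s + 6 = 0, so (t, s) = (16/29, -11/29).
The Hessian has g_{tt} = -10, g_{ss} = 10, g_{ts} = -4, giving D = -116 < 0, so the point is a saddle point.
g(16/29, -11/29) = 173/29.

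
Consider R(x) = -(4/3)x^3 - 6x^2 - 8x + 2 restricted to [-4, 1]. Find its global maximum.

70/3

R'(x) = -4x^2 - 12x - 8, which vanishes at x = -2 and x = -1.
Compare values at every candidate in [-4, 1]: R(-4) = 70/3; R(-2) = 14/3; R(-1) = 16/3; R(1) = -40/3.
So the maximum is R(-4) = 70/3.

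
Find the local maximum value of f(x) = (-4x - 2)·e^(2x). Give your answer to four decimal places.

Differentiating with the product rule gives f'(x) = (-8x - 8)·e^(2x). Since e^(2x) > 0, the only critical point is x = -1.
f''(-1) has the same sign as -8 < 0, so this is a local maximum.
f(-1) = (2)·e^(-2) ≈ 0.2707.

0.2707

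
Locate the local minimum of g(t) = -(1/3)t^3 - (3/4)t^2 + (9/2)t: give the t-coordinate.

-3

g'(t) = -t^2 - (3/2)t + 9/2 = 0 at t = -3, 3/2.
Since g''(t) = -2t - 3/2, we get g''(-3) = 9/2 > 0 ⇒ local minimum; g''(3/2) = -9/2 < 0 ⇒ local maximum.
The local minimum is g(-3) = -45/4.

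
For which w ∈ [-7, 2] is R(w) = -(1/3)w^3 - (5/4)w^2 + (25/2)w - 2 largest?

2

The derivative is -w^2 - (5/2)w + 25/2, whose only zero in [-7, 2] is w = -5.
Candidates: R(-7) = -437/12,  R(-5) = -649/12,  R(2) = 46/3.
Hence the absolute maximum is 46/3 at w = 2.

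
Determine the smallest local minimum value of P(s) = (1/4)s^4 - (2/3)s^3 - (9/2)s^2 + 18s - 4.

Critical points: P'(s) = s^3 - 2s^2 - 9s + 18 vanishes at s = -3, 2, 3.
P''(s) = 3s^2 - 4s - 9. P''(-3) = 30 > 0 ⇒ local minimum; P''(2) = -5 < 0 ⇒ local maximum; P''(3) = 6 > 0 ⇒ local minimum.
So the smallest local minimum value is P(-3) = -241/4.

-241/4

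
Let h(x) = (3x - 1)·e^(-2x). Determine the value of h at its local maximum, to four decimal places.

0.2833

h'(x) = 3·e^(-2x) + (3x - 1)·(-2)·e^(-2x) = (-6x + 5)·e^(-2x). Since e^(-2x) > 0, the only critical point is x = 5/6.
h''(5/6) has the same sign as -6 < 0, so this is a local maximum.
h(5/6) = (3/2)·e^(-5/3) ≈ 0.2833.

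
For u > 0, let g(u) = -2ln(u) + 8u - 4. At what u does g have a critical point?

1/4

g'(u) = -2/u + 8 = 0 gives u = 1/4.
g''(u) = 2/u², which is positive for u > 0, so this is a local minimum.
g(1/4) = -2·ln(1/4) + 2 - 4 ≈ 0.7726.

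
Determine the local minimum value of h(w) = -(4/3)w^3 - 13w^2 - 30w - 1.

h'(w) = -4w^2 - 26w - 30. Setting h'(w) = 0 gives w ∈ {-5, -3/2}.
h''(w) = -8w - 26. h''(-5) = 14 > 0 ⇒ local minimum; h''(-3/2) = -14 < 0 ⇒ local maximum.
Thus h has its local minimum at w = -5, with value -28/3.

-28/3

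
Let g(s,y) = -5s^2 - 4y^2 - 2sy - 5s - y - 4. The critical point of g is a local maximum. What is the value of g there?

-11/4

∂g/∂s = -10s - 2y - 5 = 0 and ∂g/∂y = -2s - 8y - 1 = 0, so (s, y) = (-1/2, 0).
The Hessian has g_{ss} = -10, g_{yy} = -8, g_{sy} = -2, giving D = 76 > 0 with g_{ss} < 0, so the point is a local maximum.
g(-1/2, 0) = -11/4.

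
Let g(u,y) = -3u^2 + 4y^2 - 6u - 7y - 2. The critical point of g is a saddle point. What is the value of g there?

∂g/∂u = -6u - 6 = 0 and ∂g/∂y = 8y - 7 = 0, so (u, y) = (-1, 7/8).
The Hessian has g_{uu} = -6, g_{yy} = 8, g_{uy} = 0, giving D = -48 < 0, so the point is a saddle point.
g(-1, 7/8) = -33/16.

-33/16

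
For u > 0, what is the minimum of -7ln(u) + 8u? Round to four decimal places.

P'(u) = -7/u + 8 = 0 gives u = 7/8.
P''(u) = 7/u², which is positive for u > 0, so this is a local minimum.
P(7/8) = -7·ln(7/8) + 7 ≈ 7.9347.

7.9347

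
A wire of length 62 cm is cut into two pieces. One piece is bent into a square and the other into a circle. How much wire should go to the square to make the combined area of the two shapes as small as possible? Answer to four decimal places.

34.7261

Let x be the length used for the square. Square side x/4; circle radius (62−x)/(2π).
A(x) = (x/4)² + π·((62−x)/(2π))² = x²/16 + (62−x)²/(4π) for 0 ≤ x ≤ 62. A'(x) = x/8 − (62−x)/(2π) = 0 gives x = 4·62/(π+4) ≈ 34.7261.
A'' = 1/8 + 1/(2π) > 0, so this gives the minimum combined area; x ≈ 34.7261 cm to the square.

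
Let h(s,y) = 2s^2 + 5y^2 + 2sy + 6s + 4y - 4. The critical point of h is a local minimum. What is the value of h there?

∂h/∂s = 4s + 2y + 6 = 0 and ∂h/∂y = 2s + 10y + 4 = 0, so (s, y) = (-13/9, -1/9).
The Hessian has h_{ss} = 4, h_{yy} = 10, h_{sy} = 2, giving D = 36 > 0 with h_{ss} > 0, so the point is a local minimum.
h(-13/9, -1/9) = -77/9.

-77/9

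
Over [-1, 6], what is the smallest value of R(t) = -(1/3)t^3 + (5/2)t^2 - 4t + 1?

Differentiating, R'(t) = -t^2 + 5t - 4; which vanishes at t = 1 and t = 4.
Evaluating at the critical points and endpoints: R(-1) = 47/6; R(1) = -5/6; R(4) = 11/3; R(6) = -5.
Hence the absolute minimum is -5 at t = 6.

-5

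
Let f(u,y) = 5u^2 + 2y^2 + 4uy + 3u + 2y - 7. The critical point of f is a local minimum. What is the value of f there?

-91/12

∂f/∂u = 10u + 4y + 3 = 0 and ∂f/∂y = 4u + 4y + 2 = 0, so (u, y) = (-1/6, -1/3).
The Hessian has f_{uu} = 10, f_{yy} = 4, f_{uy} = 4, giving D = 24 > 0 with f_{uu} > 0, so the point is a local minimum.
f(-1/6, -1/3) = -91/12.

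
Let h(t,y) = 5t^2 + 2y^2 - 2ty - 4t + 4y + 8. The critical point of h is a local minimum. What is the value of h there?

∂h/∂t = 10t - 2y - 4 = 0 and ∂h/∂y = -2t + 4y + 4 = 0, so (t, y) = (2/9, -8/9).
The Hessian has h_{tt} = 10, h_{yy} = 4, h_{ty} = -2, giving D = 36 > 0 with h_{tt} > 0, so the point is a local minimum.
h(2/9, -8/9) = 52/9.

52/9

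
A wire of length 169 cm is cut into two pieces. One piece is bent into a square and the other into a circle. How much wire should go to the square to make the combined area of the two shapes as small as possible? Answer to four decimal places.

94.6568

Let x be the length used for the square. Square side x/4; circle radius (169−x)/(2π).
A(x) = (x/4)² + π·((169−x)/(2π))² = x²/16 + (169−x)²/(4π) for 0 ≤ x ≤ 169. A'(x) = x/8 − (169−x)/(2π) = 0 gives x = 4·169/(π+4) ≈ 94.6568.
A'' = 1/8 + 1/(2π) > 0, so this gives the minimum combined area; x ≈ 94.6568 cm to the square.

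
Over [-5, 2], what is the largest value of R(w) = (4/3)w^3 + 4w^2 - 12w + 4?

The derivative is 4w^2 + 8w - 12, which vanishes at w = -3 and w = 1.
Compare values at every candidate in [-5, 2]: R(-5) = -8/3; R(-3) = 40; R(1) = -8/3; R(2) = 20/3.
So the maximum is R(-3) = 40.

40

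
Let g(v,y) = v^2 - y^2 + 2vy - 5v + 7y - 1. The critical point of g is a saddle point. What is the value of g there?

∂g/∂v = 2v + 2y - 5 = 0 and ∂g/∂y = 2v - 2y + 7 = 0, so (v, y) = (-1/2, 3).
The Hessian has g_{vv} = 2, g_{yy} = -2, g_{vy} = 2, giving D = -8 < 0, so the point is a saddle point.
g(-1/2, 3) = 43/4.

43/4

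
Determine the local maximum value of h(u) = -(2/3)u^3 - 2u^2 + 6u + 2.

h'(u) = -2u^2 - 4u + 6. Setting h'(u) = 0 gives u ∈ {-3, 1}.
Second-derivative test with h''(u) = -4u - 4: h''(-3) = 8 > 0 ⇒ local minimum; h''(1) = -8 < 0 ⇒ local maximum.
The local maximum is h(1) = 16/3.

16/3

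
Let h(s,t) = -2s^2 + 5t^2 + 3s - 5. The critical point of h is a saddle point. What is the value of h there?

-31/8

∂h/∂s = -4s + 3 = 0 and ∂h/∂t = 10t = 0, so (s, t) = (3/4, 0).
The Hessian has h_{ss} = -4, h_{tt} = 10, h_{st} = 0, giving D = -40 < 0, so the point is a saddle point.
h(3/4, 0) = -31/8.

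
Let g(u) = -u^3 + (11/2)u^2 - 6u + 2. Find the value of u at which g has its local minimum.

Critical points: g'(u) = -3u^2 + 11u - 6 vanishes at u = 2/3, 3.
Second-derivative test with g''(u) = -6u + 11: g''(2/3) = 7 > 0 ⇒ local minimum; g''(3) = -7 < 0 ⇒ local maximum.
Thus g has its local minimum at u = 2/3, with value 4/27.

2/3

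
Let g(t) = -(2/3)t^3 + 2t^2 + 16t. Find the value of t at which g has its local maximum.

g'(t) = -2t^2 + 4t + 16. Setting g'(t) = 0 gives t ∈ {-2, 4}.
Since g''(t) = -4t + 4, we get g''(-2) = 12 > 0 ⇒ local minimum; g''(4) = -12 < 0 ⇒ local maximum.
The local maximum is g(4) = 160/3.

4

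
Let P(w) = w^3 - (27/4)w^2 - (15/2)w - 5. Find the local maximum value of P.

-49/16

P'(w) = 3w^2 - (27/2)w - 15/2. Setting P'(w) = 0 gives w ∈ {-1/2, 5}.
Second-derivative test with P''(w) = 6w - 27/2: P''(-1/2) = -33/2 < 0 ⇒ local maximum; P''(5) = 33/2 > 0 ⇒ local minimum.
The local maximum is P(-1/2) = -49/16.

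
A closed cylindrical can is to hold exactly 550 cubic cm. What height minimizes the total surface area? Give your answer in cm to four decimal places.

With radius r and height h, πr²h = 550 so h = 550/(πr²), and S(r) = 2πr² + 2πrh = 2πr² + 2·550/r.
S'(r) = 4πr − 2·550/r² = 0 ⇒ r³ = 550/(2π), so r ≈ 4.4401 and h = 2r ≈ 8.8802.
S''(r) = 4π + 4·550/r³ > 0, so this is the minimum; S ≈ 371.6119.

8.8802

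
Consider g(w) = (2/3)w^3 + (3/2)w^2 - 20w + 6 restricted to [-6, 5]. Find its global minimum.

Differentiating, g'(w) = 2w^2 + 3w - 20; which vanishes at w = -4 and w = 5/2.
Compare values at every candidate in [-6, 5]: g(-6) = 36,  g(-4) = 202/3,  g(5/2) = -581/24,  g(5) = 161/6.
So the minimum is g(5/2) = -581/24.

-581/24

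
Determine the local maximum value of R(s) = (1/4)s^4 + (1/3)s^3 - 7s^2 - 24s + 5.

R'(s) = s^3 + s^2 - 14s - 24 = 0 at s = -3, -2, 4.
R''(s) = 3s^2 + 2s - 14. R''(-3) = 7 > 0 ⇒ local minimum; R''(-2) = -6 < 0 ⇒ local maximum; R''(4) = 42 > 0 ⇒ local minimum.
The local maximum is R(-2) = 79/3.

79/3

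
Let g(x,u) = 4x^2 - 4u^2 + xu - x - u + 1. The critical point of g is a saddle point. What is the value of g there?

64/65

∂g/∂x = 8x + u - 1 = 0 and ∂g/∂u = x - 8u - 1 = 0, so (x, u) = (9/65, -7/65).
The Hessian has g_{xx} = 8, g_{uu} = -8, g_{xu} = 1, giving D = -65 < 0, so the point is a saddle point.
g(9/65, -7/65) = 64/65.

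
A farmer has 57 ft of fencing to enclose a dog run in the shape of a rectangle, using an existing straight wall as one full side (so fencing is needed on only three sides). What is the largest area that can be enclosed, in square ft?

Let the sides perpendicular to the wall have length x and the parallel side y, so 2x + y = 57 and the area is A = xy = x(57 − 2x).
A'(x) = 57 − 4x = 0 gives x = 57/4, and A''(x) = −4 < 0 confirms a maximum.
Then y = 57 − 2·57/4 = 57/2 and A = 3249/8.

3249/8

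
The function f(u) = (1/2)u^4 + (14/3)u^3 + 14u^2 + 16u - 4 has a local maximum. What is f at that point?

-28/3

f'(u) = 2u^3 + 14u^2 + 28u + 16. Setting f'(u) = 0 gives u ∈ {-4, -2, -1}.
Second-derivative test with f''(u) = 6u^2 + 28u + 28: f''(-4) = 12 > 0 ⇒ local minimum; f''(-2) = -4 < 0 ⇒ local maximum; f''(-1) = 6 > 0 ⇒ local minimum.
The local maximum is f(-2) = -28/3.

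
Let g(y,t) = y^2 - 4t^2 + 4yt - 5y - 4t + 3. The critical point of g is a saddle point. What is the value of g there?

-17/8

∂g/∂y = 2y + 4t - 5 = 0 and ∂g/∂t = 4y - 8t - 4 = 0, so (y, t) = (7/4, 3/8).
The Hessian has g_{yy} = 2, g_{tt} = -8, g_{yt} = 4, giving D = -32 < 0, so the point is a saddle point.
g(7/4, 3/8) = -17/8.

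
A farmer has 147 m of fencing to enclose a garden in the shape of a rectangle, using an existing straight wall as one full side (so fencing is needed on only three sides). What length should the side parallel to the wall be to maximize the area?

147/2

Let the sides perpendicular to the wall have length x and the parallel side y, so 2x + y = 147 and the area is A = xy = x(147 − 2x).
A'(x) = 147 − 4x = 0 gives x = 147/4, and A''(x) = −4 < 0 confirms a maximum.
Then y = 147 − 2·147/4 = 147/2 and A = 21609/8.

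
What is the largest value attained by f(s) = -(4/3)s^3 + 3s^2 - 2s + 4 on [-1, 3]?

31/3

Differentiating, f'(s) = -4s^2 + 6s - 2; which vanishes at s = 1/2 and s = 1.
Evaluating at the critical points and endpoints: f(-1) = 31/3; f(1/2) = 43/12; f(1) = 11/3; f(3) = -11.
The maximum over the interval is 31/3, attained at s = -1.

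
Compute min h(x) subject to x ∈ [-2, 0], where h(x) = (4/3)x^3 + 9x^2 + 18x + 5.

-25/4

h'(x) = 4x^2 + 18x + 18, whose only zero in [-2, 0] is x = -3/2.
Evaluating at the critical points and endpoints: h(-2) = -17/3,  h(-3/2) = -25/4,  h(0) = 5.
So the minimum is h(-3/2) = -25/4.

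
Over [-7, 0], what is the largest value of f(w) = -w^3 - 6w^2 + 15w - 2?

The derivative is -3w^2 - 12w + 15, whose only zero in [-7, 0] is w = -5.
Candidates: f(-7) = -58,  f(-5) = -102,  f(0) = -2.
So the maximum is f(0) = -2.

-2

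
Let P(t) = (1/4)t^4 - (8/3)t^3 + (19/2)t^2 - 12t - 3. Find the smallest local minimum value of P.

-95/12

P'(t) = t^3 - 8t^2 + 19t - 12. Setting P'(t) = 0 gives t ∈ {1, 3, 4}.
P''(t) = 3t^2 - 16t + 19. P''(1) = 6 > 0 ⇒ local minimum; P''(3) = -2 < 0 ⇒ local maximum; P''(4) = 3 > 0 ⇒ local minimum.
The smallest local minimum is P(1) = -95/12.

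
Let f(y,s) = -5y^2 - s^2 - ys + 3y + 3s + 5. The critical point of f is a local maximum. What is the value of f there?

140/19

∂f/∂y = -10y - s + 3 = 0 and ∂f/∂s = -y - 2s + 3 = 0, so (y, s) = (3/19, 27/19).
The Hessian has f_{yy} = -10, f_{ss} = -2, f_{ys} = -1, giving D = 19 > 0 with f_{yy} < 0, so the point is a local maximum.
f(3/19, 27/19) = 140/19.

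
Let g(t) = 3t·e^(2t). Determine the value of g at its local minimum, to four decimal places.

-0.5518

g'(t) = 3·e^(2t) + (3t)·2·e^(2t) = (6t + 3)·e^(2t). Since e^(2t) > 0, the only critical point is t = -1/2.
g''(-1/2) has the same sign as 6 > 0, so this is a local minimum.
g(-1/2) = (-3/2)·e^(-1) ≈ -0.5518.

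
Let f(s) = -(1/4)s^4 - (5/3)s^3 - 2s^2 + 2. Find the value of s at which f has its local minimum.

-1

f'(s) = -s^3 - 5s^2 - 4s. Setting f'(s) = 0 gives s ∈ {-4, -1, 0}.
Since f''(s) = -3s^2 - 10s - 4, we get f''(-4) = -12 < 0 ⇒ local maximum; f''(-1) = 3 > 0 ⇒ local minimum; f''(0) = -4 < 0 ⇒ local maximum.
The local minimum is f(-1) = 17/12.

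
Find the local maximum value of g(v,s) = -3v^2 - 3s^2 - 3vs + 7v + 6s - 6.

∂g/∂v = -6v - 3s + 7 = 0 and ∂g/∂s = -3v - 6s + 6 = 0, so (v, s) = (8/9, 5/9).
The Hessian has g_{vv} = -6, g_{ss} = -6, g_{vs} = -3, giving D = 27 > 0 with g_{vv} < 0, so the point is a local maximum.
g(8/9, 5/9) = -11/9.

-11/9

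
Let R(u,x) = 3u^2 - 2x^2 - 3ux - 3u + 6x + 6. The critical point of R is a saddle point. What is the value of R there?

∂R/∂u = 6u - 3x - 3 = 0 and ∂R/∂x = -3u - 4x + 6 = 0, so (u, x) = (10/11, 9/11).
The Hessian has R_{uu} = 6, R_{xx} = -4, R_{ux} = -3, giving D = -33 < 0, so the point is a saddle point.
R(10/11, 9/11) = 78/11.

78/11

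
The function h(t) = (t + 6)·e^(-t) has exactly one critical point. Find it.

-5

h'(t) = 1·e^(-t) + (t + 6)·(-1)·e^(-t) = (-t - 5)·e^(-t). Since e^(-t) > 0, the only critical point is t = -5.
h''(-5) has the same sign as -1 < 0, so this is a local maximum.
h(-5) = (1)·e^(5) ≈ 148.4132.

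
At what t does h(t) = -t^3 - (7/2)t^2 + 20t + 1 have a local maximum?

5/3

h'(t) = -3t^2 - 7t + 20. Setting h'(t) = 0 gives t ∈ {-4, 5/3}.
Since h''(t) = -6t - 7, we get h''(-4) = 17 > 0 ⇒ local minimum; h''(5/3) = -17 < 0 ⇒ local maximum.
The local maximum is h(5/3) = 1079/54.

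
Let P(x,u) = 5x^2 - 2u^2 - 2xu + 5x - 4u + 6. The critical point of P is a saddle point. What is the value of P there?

127/22

∂P/∂x = 10x - 2u + 5 = 0 and ∂P/∂u = -2x - 4u - 4 = 0, so (x, u) = (-7/11, -15/22).
The Hessian has P_{xx} = 10, P_{uu} = -4, P_{xu} = -2, giving D = -44 < 0, so the point is a saddle point.
P(-7/11, -15/22) = 127/22.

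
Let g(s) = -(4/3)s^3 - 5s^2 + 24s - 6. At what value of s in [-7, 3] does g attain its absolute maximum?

g'(s) = -4s^2 - 10s + 24, which vanishes at s = -4 and s = 3/2.
Evaluating at the critical points and endpoints: g(-7) = 115/3,  g(-4) = -290/3,  g(3/2) = 57/4,  g(3) = -15.
Hence the absolute maximum is 115/3 at s = -7.

-7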